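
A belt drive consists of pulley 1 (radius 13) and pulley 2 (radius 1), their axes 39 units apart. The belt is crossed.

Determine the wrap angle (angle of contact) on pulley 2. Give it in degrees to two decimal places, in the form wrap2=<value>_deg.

wrap2=222.07_deg

crossed belt: β = asin((r1+r2)/C) = asin(14/39) = 21.0372°
wrap1 = wrap2 = π + 2β = 222.0744°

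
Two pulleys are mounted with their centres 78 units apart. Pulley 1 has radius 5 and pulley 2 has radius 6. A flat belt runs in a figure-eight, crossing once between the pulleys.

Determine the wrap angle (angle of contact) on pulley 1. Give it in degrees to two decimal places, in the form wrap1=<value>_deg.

crossed belt: β = asin((r1+r2)/C) = asin(11/78) = 8.1072°
wrap1 = wrap2 = π + 2β = 196.2144°

wrap1=196.21_deg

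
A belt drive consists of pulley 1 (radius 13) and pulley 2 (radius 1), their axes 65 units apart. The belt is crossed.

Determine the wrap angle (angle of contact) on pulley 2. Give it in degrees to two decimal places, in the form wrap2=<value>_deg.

wrap2=204.88_deg

crossed belt: β = asin((r1+r2)/C) = asin(14/65) = 12.4381°
wrap1 = wrap2 = π + 2β = 204.8762°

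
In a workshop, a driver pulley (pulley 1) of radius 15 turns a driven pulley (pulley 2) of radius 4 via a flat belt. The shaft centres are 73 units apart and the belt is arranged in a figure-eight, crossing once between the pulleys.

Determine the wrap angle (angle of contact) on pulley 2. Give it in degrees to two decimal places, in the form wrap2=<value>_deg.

crossed belt: β = asin((r1+r2)/C) = asin(19/73) = 15.0863°
wrap1 = wrap2 = π + 2β = 210.1726°

wrap2=210.17_deg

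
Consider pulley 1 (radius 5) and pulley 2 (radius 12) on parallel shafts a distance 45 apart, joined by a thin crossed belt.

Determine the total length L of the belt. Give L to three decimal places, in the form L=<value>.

crossed belt: β = asin((r1+r2)/C) = asin(17/45) = 22.1961°
wrap1 = wrap2 = π + 2β = 224.3922°
tangent length = C·cosβ = 41.6653
L = (r1+r2)·wrap + 2·C·cosβ = 17·3.9164 + 2·41.6653 = 149.9092

L=149.909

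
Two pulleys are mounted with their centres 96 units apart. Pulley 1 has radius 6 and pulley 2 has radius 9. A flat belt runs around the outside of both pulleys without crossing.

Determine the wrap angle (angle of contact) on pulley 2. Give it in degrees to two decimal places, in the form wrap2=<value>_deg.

wrap2=183.58_deg

open belt: β = asin((r2−r1)/C) = asin(3/96) = 1.7908°
wrap1 = π − 2β = 176.4184°
wrap2 = π + 2β = 183.5816°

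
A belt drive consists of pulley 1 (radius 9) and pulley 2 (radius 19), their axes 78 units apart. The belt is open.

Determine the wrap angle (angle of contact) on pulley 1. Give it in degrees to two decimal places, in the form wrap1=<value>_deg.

open belt: β = asin((r2−r1)/C) = asin(10/78) = 7.3659°
wrap1 = π − 2β = 165.2682°
wrap2 = π + 2β = 194.7318°

wrap1=165.27_deg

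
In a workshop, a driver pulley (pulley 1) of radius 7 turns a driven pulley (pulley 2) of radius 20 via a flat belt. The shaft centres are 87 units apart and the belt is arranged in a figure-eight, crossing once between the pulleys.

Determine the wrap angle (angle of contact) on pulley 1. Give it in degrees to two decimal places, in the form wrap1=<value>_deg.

crossed belt: β = asin((r1+r2)/C) = asin(27/87) = 18.0800°
wrap1 = wrap2 = π + 2β = 216.1600°

wrap1=216.16_deg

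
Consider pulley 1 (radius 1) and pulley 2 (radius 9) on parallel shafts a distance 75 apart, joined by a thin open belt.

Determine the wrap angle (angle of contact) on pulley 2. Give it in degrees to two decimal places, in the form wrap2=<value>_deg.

open belt: β = asin((r2−r1)/C) = asin(8/75) = 6.1232°
wrap1 = π − 2β = 167.7536°
wrap2 = π + 2β = 192.2464°

wrap2=192.25_deg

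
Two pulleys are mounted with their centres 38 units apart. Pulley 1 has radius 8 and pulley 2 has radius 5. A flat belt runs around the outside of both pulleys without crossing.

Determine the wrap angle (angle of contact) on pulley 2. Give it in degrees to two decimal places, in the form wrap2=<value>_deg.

wrap2=170.94_deg

open belt: β = asin((r2−r1)/C) = asin(-3/38) = -4.5281°
wrap1 = π − 2β = 189.0561°
wrap2 = π + 2β = 170.9439°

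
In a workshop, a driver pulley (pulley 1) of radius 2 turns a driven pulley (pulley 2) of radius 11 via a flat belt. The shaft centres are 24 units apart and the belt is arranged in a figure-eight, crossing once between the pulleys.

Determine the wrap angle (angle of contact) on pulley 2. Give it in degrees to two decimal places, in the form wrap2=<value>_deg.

wrap2=245.59_deg

crossed belt: β = asin((r1+r2)/C) = asin(13/24) = 32.7972°
wrap1 = wrap2 = π + 2β = 245.5943°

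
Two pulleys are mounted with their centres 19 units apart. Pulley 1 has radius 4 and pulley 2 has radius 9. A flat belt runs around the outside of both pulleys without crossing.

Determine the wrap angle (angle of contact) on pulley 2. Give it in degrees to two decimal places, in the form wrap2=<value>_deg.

open belt: β = asin((r2−r1)/C) = asin(5/19) = 15.2575°
wrap1 = π − 2β = 149.4850°
wrap2 = π + 2β = 210.5150°

wrap2=210.52_deg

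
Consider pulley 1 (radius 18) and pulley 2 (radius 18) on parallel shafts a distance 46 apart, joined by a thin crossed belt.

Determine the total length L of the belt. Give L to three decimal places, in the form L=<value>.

crossed belt: β = asin((r1+r2)/C) = asin(36/46) = 51.5000°
wrap1 = wrap2 = π + 2β = 283.0001°
tangent length = C·cosβ = 28.6356
L = (r1+r2)·wrap + 2·C·cosβ = 36·4.9393 + 2·28.6356 = 235.0855

L=235.085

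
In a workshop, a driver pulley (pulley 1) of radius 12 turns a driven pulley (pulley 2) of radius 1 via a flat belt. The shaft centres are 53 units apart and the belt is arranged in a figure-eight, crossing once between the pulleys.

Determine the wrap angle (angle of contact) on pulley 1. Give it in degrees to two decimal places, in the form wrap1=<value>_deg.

crossed belt: β = asin((r1+r2)/C) = asin(13/53) = 14.1986°
wrap1 = wrap2 = π + 2β = 208.3971°

wrap1=208.40_deg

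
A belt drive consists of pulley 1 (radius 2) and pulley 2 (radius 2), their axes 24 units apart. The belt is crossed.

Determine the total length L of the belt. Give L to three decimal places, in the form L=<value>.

L=61.235

crossed belt: β = asin((r1+r2)/C) = asin(4/24) = 9.5941°
wrap1 = wrap2 = π + 2β = 199.1881°
tangent length = C·cosβ = 23.6643
L = (r1+r2)·wrap + 2·C·cosβ = 4·3.4765 + 2·23.6643 = 61.2346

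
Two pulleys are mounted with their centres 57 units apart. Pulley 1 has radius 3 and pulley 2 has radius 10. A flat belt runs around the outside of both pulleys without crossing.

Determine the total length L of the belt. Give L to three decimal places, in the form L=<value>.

open belt: β = asin((r2−r1)/C) = asin(7/57) = 7.0541°
wrap1 = π − 2β = 165.8917°
wrap2 = π + 2β = 194.1083°
tangent length = C·cosβ = 56.5685
L = r1·wrap1 + r2·wrap2 + 2·C·cosβ = 3·2.8954 + 10·3.3878 + 2·56.5685 = 155.7014

L=155.701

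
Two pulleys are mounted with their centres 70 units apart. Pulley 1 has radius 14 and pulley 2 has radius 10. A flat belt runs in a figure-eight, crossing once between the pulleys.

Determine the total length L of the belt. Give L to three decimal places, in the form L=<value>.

L=223.710

crossed belt: β = asin((r1+r2)/C) = asin(24/70) = 20.0510°
wrap1 = wrap2 = π + 2β = 220.1021°
tangent length = C·cosβ = 65.7571
L = (r1+r2)·wrap + 2·C·cosβ = 24·3.8415 + 2·65.7571 = 223.7104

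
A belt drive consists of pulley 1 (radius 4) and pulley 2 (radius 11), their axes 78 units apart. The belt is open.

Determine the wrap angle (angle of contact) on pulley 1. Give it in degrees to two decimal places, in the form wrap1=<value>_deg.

wrap1=169.70_deg

open belt: β = asin((r2−r1)/C) = asin(7/78) = 5.1489°
wrap1 = π − 2β = 169.7023°
wrap2 = π + 2β = 190.2977°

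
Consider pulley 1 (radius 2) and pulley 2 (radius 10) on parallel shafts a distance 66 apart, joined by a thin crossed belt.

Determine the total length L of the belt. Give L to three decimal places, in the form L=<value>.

L=171.887

crossed belt: β = asin((r1+r2)/C) = asin(12/66) = 10.4757°
wrap1 = wrap2 = π + 2β = 200.9514°
tangent length = C·cosβ = 64.8999
L = (r1+r2)·wrap + 2·C·cosβ = 12·3.5073 + 2·64.8999 = 171.8870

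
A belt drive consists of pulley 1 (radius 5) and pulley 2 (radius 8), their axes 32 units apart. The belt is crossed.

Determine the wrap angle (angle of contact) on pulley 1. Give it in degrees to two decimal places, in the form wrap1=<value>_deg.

wrap1=227.94_deg

crossed belt: β = asin((r1+r2)/C) = asin(13/32) = 23.9695°
wrap1 = wrap2 = π + 2β = 227.9390°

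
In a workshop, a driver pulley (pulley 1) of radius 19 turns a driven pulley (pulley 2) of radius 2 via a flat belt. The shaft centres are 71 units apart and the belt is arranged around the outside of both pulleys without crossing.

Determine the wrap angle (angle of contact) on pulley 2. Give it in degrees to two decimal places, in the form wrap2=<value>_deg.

wrap2=152.29_deg

open belt: β = asin((r2−r1)/C) = asin(-17/71) = -13.8533°
wrap1 = π − 2β = 207.7066°
wrap2 = π + 2β = 152.2934°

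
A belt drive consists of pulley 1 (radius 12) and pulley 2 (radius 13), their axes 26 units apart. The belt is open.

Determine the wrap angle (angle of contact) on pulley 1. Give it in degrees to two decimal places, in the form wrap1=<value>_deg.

wrap1=175.59_deg

open belt: β = asin((r2−r1)/C) = asin(1/26) = 2.2042°
wrap1 = π − 2β = 175.5915°
wrap2 = π + 2β = 184.4085°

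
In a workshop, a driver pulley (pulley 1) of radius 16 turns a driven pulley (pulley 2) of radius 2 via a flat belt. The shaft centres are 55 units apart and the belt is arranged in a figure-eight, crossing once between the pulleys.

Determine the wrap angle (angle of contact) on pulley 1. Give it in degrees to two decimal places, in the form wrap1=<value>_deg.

crossed belt: β = asin((r1+r2)/C) = asin(18/55) = 19.1033°
wrap1 = wrap2 = π + 2β = 218.2066°

wrap1=218.21_deg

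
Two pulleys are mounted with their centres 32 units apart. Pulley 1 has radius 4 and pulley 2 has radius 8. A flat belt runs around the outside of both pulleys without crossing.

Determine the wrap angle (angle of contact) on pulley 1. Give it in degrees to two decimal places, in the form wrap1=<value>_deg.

open belt: β = asin((r2−r1)/C) = asin(4/32) = 7.1808°
wrap1 = π − 2β = 165.6385°
wrap2 = π + 2β = 194.3615°

wrap1=165.64_deg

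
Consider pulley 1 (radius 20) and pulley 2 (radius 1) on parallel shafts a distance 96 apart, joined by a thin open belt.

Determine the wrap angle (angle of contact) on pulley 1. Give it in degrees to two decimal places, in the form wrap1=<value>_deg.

open belt: β = asin((r2−r1)/C) = asin(-19/96) = -11.4152°
wrap1 = π − 2β = 202.8303°
wrap2 = π + 2β = 157.1697°

wrap1=202.83_deg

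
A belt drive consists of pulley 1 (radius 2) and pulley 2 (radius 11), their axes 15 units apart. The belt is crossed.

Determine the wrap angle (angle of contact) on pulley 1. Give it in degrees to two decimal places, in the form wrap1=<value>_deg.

crossed belt: β = asin((r1+r2)/C) = asin(13/15) = 60.0736°
wrap1 = wrap2 = π + 2β = 300.1471°

wrap1=300.15_deg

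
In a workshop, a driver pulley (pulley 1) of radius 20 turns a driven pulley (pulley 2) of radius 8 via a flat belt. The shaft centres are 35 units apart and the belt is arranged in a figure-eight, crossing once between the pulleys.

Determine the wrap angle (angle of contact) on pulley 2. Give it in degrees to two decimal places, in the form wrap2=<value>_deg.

wrap2=286.26_deg

crossed belt: β = asin((r1+r2)/C) = asin(28/35) = 53.1301°
wrap1 = wrap2 = π + 2β = 286.2602°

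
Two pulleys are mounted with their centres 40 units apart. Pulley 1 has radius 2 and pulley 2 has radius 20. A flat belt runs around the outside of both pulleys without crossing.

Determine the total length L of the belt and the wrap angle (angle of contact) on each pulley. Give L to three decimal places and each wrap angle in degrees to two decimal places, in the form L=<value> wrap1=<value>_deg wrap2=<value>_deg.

open belt: β = asin((r2−r1)/C) = asin(18/40) = 26.7437°
wrap1 = π − 2β = 126.5126°
wrap2 = π + 2β = 233.4874°
tangent length = C·cosβ = 35.7211
L = r1·wrap1 + r2·wrap2 + 2·C·cosβ = 2·2.2081 + 20·4.0751 + 2·35.7211 = 157.3609

L=157.361 wrap1=126.51_deg wrap2=233.49_deg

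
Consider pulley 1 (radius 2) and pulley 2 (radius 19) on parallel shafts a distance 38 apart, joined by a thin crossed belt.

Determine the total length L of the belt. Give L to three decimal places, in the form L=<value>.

crossed belt: β = asin((r1+r2)/C) = asin(21/38) = 33.5477°
wrap1 = wrap2 = π + 2β = 247.0955°
tangent length = C·cosβ = 31.6702
L = (r1+r2)·wrap + 2·C·cosβ = 21·4.3126 + 2·31.6702 = 153.9056

L=153.906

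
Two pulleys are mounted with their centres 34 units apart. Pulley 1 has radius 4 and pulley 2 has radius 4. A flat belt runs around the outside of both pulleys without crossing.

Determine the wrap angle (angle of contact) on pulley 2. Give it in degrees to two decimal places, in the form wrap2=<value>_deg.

wrap2=180.00_deg

open belt: β = asin((r2−r1)/C) = asin(0/34) = 0.0000°
wrap1 = π − 2β = 180.0000°
wrap2 = π + 2β = 180.0000°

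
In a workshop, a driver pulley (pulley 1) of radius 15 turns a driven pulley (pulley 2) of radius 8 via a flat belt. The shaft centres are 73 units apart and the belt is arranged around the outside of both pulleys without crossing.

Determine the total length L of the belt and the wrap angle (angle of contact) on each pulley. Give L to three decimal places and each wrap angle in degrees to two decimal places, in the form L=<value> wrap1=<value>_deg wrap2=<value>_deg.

L=218.928 wrap1=191.01_deg wrap2=168.99_deg

open belt: β = asin((r2−r1)/C) = asin(-7/73) = -5.5026°
wrap1 = π − 2β = 191.0051°
wrap2 = π + 2β = 168.9949°
tangent length = C·cosβ = 72.6636
L = r1·wrap1 + r2·wrap2 + 2·C·cosβ = 15·3.3337 + 8·2.9495 + 2·72.6636 = 218.9284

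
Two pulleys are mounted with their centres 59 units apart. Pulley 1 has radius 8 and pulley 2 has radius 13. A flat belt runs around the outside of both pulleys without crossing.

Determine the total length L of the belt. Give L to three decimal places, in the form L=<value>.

open belt: β = asin((r2−r1)/C) = asin(5/59) = 4.8614°
wrap1 = π − 2β = 170.2772°
wrap2 = π + 2β = 189.7228°
tangent length = C·cosβ = 58.7878
L = r1·wrap1 + r2·wrap2 + 2·C·cosβ = 8·2.9719 + 13·3.3113 + 2·58.7878 = 184.3974

L=184.397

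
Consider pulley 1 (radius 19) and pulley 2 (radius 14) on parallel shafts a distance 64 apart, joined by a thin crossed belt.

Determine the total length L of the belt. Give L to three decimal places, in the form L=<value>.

crossed belt: β = asin((r1+r2)/C) = asin(33/64) = 31.0392°
wrap1 = wrap2 = π + 2β = 242.0785°
tangent length = C·cosβ = 54.8361
L = (r1+r2)·wrap + 2·C·cosβ = 33·4.2251 + 2·54.8361 = 249.0994

L=249.099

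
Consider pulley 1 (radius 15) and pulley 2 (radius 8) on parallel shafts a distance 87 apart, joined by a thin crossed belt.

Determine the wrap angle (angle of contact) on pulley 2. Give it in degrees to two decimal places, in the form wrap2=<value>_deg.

crossed belt: β = asin((r1+r2)/C) = asin(23/87) = 15.3294°
wrap1 = wrap2 = π + 2β = 210.6588°

wrap2=210.66_deg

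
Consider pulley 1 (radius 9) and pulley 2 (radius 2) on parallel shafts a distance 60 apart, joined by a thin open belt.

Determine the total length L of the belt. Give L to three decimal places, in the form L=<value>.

L=155.375

open belt: β = asin((r2−r1)/C) = asin(-7/60) = -6.6998°
wrap1 = π − 2β = 193.3995°
wrap2 = π + 2β = 166.6005°
tangent length = C·cosβ = 59.5903
L = r1·wrap1 + r2·wrap2 + 2·C·cosβ = 9·3.3755 + 2·2.9077 + 2·59.5903 = 155.3751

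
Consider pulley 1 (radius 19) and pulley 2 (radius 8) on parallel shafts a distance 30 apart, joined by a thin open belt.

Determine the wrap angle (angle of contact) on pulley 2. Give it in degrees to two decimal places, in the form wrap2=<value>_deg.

open belt: β = asin((r2−r1)/C) = asin(-11/30) = -21.5102°
wrap1 = π − 2β = 223.0204°
wrap2 = π + 2β = 136.9796°

wrap2=136.98_deg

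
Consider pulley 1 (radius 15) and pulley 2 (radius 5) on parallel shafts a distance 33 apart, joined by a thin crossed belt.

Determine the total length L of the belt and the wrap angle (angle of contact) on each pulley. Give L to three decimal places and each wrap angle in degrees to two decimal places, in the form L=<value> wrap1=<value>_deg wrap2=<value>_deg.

crossed belt: β = asin((r1+r2)/C) = asin(20/33) = 37.3052°
wrap1 = wrap2 = π + 2β = 254.6104°
tangent length = C·cosβ = 26.2488
L = (r1+r2)·wrap + 2·C·cosβ = 20·4.4438 + 2·26.2488 = 141.3734

L=141.373 wrap1=254.61_deg wrap2=254.61_deg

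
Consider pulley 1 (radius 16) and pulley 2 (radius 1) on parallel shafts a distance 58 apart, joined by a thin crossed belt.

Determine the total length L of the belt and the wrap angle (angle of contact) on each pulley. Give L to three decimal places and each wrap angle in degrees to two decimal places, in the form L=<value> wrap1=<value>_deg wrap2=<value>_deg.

crossed belt: β = asin((r1+r2)/C) = asin(17/58) = 17.0438°
wrap1 = wrap2 = π + 2β = 214.0877°
tangent length = C·cosβ = 55.4527
L = (r1+r2)·wrap + 2·C·cosβ = 17·3.7365 + 2·55.4527 = 174.4265

L=174.426 wrap1=214.09_deg wrap2=214.09_deg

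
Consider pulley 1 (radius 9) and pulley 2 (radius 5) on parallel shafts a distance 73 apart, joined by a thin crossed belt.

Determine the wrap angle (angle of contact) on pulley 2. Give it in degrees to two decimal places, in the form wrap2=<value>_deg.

wrap2=202.11_deg

crossed belt: β = asin((r1+r2)/C) = asin(14/73) = 11.0567°
wrap1 = wrap2 = π + 2β = 202.1135°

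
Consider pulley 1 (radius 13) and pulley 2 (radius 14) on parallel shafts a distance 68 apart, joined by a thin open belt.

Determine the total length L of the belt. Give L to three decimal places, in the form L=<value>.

open belt: β = asin((r2−r1)/C) = asin(1/68) = 0.8426°
wrap1 = π − 2β = 178.3148°
wrap2 = π + 2β = 181.6852°
tangent length = C·cosβ = 67.9926
L = r1·wrap1 + r2·wrap2 + 2·C·cosβ = 13·3.1122 + 14·3.1710 + 2·67.9926 = 220.8377

L=220.838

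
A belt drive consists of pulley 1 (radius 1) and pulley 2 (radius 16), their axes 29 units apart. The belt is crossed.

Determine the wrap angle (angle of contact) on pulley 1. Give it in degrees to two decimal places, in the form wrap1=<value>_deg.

wrap1=251.78_deg

crossed belt: β = asin((r1+r2)/C) = asin(17/29) = 35.8883°
wrap1 = wrap2 = π + 2β = 251.7766°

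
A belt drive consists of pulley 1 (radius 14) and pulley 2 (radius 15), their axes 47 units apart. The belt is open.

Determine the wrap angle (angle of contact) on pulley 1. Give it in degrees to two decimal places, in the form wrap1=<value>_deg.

open belt: β = asin((r2−r1)/C) = asin(1/47) = 1.2192°
wrap1 = π − 2β = 177.5617°
wrap2 = π + 2β = 182.4383°

wrap1=177.56_deg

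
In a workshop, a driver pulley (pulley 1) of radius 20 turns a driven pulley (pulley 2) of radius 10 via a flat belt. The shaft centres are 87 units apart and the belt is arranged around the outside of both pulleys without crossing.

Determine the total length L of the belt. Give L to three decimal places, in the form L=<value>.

L=269.398

open belt: β = asin((r2−r1)/C) = asin(-10/87) = -6.6003°
wrap1 = π − 2β = 193.2006°
wrap2 = π + 2β = 166.7994°
tangent length = C·cosβ = 86.4234
L = r1·wrap1 + r2·wrap2 + 2·C·cosβ = 20·3.3720 + 10·2.9112 + 2·86.4234 = 269.3985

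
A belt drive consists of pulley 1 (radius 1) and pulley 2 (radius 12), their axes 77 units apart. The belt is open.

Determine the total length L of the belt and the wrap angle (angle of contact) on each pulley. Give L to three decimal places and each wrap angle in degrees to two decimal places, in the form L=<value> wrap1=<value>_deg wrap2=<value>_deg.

L=196.415 wrap1=163.57_deg wrap2=196.43_deg

open belt: β = asin((r2−r1)/C) = asin(11/77) = 8.2132°
wrap1 = π − 2β = 163.5736°
wrap2 = π + 2β = 196.4264°
tangent length = C·cosβ = 76.2102
L = r1·wrap1 + r2·wrap2 + 2·C·cosβ = 1·2.8549 + 12·3.4283 + 2·76.2102 = 196.4148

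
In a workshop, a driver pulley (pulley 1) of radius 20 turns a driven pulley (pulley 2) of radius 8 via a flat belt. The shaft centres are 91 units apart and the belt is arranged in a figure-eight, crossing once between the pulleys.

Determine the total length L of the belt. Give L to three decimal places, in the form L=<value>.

L=278.650

crossed belt: β = asin((r1+r2)/C) = asin(28/91) = 17.9202°
wrap1 = wrap2 = π + 2β = 215.8404°
tangent length = C·cosβ = 86.5852
L = (r1+r2)·wrap + 2·C·cosβ = 28·3.7671 + 2·86.5852 = 278.6500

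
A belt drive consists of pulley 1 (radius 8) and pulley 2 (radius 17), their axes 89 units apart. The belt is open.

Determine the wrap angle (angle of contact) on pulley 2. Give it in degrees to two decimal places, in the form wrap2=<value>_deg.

open belt: β = asin((r2−r1)/C) = asin(9/89) = 5.8039°
wrap1 = π − 2β = 168.3922°
wrap2 = π + 2β = 191.6078°

wrap2=191.61_deg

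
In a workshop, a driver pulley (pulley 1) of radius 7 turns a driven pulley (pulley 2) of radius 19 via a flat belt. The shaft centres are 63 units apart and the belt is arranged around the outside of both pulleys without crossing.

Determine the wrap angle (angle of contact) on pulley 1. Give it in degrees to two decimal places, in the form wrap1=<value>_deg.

open belt: β = asin((r2−r1)/C) = asin(12/63) = 10.9806°
wrap1 = π − 2β = 158.0388°
wrap2 = π + 2β = 201.9612°

wrap1=158.04_deg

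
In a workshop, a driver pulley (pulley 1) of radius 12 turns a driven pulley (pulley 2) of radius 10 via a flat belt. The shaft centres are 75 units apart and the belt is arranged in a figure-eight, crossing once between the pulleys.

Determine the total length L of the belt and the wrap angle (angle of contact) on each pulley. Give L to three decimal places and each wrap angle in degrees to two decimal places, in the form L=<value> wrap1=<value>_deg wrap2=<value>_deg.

L=225.616 wrap1=214.12_deg wrap2=214.12_deg

crossed belt: β = asin((r1+r2)/C) = asin(22/75) = 17.0576°
wrap1 = wrap2 = π + 2β = 214.1152°
tangent length = C·cosβ = 71.7008
L = (r1+r2)·wrap + 2·C·cosβ = 22·3.7370 + 2·71.7008 = 225.6159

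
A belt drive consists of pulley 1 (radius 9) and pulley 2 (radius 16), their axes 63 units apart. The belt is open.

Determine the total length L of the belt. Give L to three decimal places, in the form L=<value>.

open belt: β = asin((r2−r1)/C) = asin(7/63) = 6.3794°
wrap1 = π − 2β = 167.2413°
wrap2 = π + 2β = 192.7587°
tangent length = C·cosβ = 62.6099
L = r1·wrap1 + r2·wrap2 + 2·C·cosβ = 9·2.9189 + 16·3.3643 + 2·62.6099 = 205.3184

L=205.318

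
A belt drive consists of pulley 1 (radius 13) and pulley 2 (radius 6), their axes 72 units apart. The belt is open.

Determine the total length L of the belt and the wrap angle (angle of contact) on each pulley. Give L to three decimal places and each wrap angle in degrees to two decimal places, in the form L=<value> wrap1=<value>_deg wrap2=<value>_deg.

open belt: β = asin((r2−r1)/C) = asin(-7/72) = -5.5792°
wrap1 = π − 2β = 191.1585°
wrap2 = π + 2β = 168.8415°
tangent length = C·cosβ = 71.6589
L = r1·wrap1 + r2·wrap2 + 2·C·cosβ = 13·3.3363 + 6·2.9468 + 2·71.6589 = 204.3714

L=204.371 wrap1=191.16_deg wrap2=168.84_deg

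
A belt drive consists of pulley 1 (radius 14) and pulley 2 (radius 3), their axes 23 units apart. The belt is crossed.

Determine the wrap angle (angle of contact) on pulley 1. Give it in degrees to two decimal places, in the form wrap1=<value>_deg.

wrap1=275.31_deg

crossed belt: β = asin((r1+r2)/C) = asin(17/23) = 47.6574°
wrap1 = wrap2 = π + 2β = 275.3148°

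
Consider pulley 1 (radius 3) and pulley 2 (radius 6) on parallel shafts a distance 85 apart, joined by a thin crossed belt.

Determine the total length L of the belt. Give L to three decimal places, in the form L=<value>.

crossed belt: β = asin((r1+r2)/C) = asin(9/85) = 6.0780°
wrap1 = wrap2 = π + 2β = 192.1560°
tangent length = C·cosβ = 84.5222
L = (r1+r2)·wrap + 2·C·cosβ = 9·3.3538 + 2·84.5222 = 199.2282

L=199.228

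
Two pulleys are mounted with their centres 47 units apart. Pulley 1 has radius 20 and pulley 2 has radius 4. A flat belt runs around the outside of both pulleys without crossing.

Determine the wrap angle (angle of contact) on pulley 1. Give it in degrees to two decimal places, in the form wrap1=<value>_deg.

wrap1=219.81_deg

open belt: β = asin((r2−r1)/C) = asin(-16/47) = -19.9028°
wrap1 = π − 2β = 219.8056°
wrap2 = π + 2β = 140.1944°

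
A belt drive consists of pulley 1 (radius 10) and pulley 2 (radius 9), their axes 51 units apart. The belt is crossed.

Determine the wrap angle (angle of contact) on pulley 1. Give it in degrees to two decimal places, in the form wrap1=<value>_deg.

crossed belt: β = asin((r1+r2)/C) = asin(19/51) = 21.8729°
wrap1 = wrap2 = π + 2β = 223.7458°

wrap1=223.75_deg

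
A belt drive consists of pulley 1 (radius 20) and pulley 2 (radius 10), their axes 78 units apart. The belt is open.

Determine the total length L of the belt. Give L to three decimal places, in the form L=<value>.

open belt: β = asin((r2−r1)/C) = asin(-10/78) = -7.3659°
wrap1 = π − 2β = 194.7318°
wrap2 = π + 2β = 165.2682°
tangent length = C·cosβ = 77.3563
L = r1·wrap1 + r2·wrap2 + 2·C·cosβ = 20·3.3987 + 10·2.8845 + 2·77.3563 = 251.5316

L=251.532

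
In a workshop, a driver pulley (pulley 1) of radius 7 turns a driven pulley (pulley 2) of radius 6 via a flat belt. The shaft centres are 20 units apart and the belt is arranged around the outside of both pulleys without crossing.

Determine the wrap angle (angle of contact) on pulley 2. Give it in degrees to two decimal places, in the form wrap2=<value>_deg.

wrap2=174.27_deg

open belt: β = asin((r2−r1)/C) = asin(-1/20) = -2.8660°
wrap1 = π − 2β = 185.7320°
wrap2 = π + 2β = 174.2680°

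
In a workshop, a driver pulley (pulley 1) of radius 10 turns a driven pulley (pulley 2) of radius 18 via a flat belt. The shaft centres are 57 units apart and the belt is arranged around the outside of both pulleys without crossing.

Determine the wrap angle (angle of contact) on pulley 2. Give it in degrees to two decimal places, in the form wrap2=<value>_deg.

open belt: β = asin((r2−r1)/C) = asin(8/57) = 8.0682°
wrap1 = π − 2β = 163.8637°
wrap2 = π + 2β = 196.1363°

wrap2=196.14_deg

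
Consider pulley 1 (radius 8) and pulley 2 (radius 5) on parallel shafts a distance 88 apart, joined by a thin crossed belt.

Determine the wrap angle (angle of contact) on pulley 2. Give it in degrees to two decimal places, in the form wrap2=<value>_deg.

crossed belt: β = asin((r1+r2)/C) = asin(13/88) = 8.4952°
wrap1 = wrap2 = π + 2β = 196.9905°

wrap2=196.99_deg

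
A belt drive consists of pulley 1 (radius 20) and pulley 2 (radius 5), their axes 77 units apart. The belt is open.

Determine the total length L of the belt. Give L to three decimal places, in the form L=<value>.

open belt: β = asin((r2−r1)/C) = asin(-15/77) = -11.2333°
wrap1 = π − 2β = 202.4667°
wrap2 = π + 2β = 157.5333°
tangent length = C·cosβ = 75.5248
L = r1·wrap1 + r2·wrap2 + 2·C·cosβ = 20·3.5337 + 5·2.7495 + 2·75.5248 = 235.4712

L=235.471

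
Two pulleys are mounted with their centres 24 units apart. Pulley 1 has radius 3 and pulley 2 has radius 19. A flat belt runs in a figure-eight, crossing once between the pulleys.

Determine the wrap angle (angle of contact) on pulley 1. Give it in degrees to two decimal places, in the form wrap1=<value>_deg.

wrap1=312.89_deg

crossed belt: β = asin((r1+r2)/C) = asin(22/24) = 66.4435°
wrap1 = wrap2 = π + 2β = 312.8871°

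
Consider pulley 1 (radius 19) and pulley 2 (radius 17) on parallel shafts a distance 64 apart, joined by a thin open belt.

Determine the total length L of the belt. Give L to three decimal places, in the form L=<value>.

L=241.160

open belt: β = asin((r2−r1)/C) = asin(-2/64) = -1.7908°
wrap1 = π − 2β = 183.5816°
wrap2 = π + 2β = 176.4184°
tangent length = C·cosβ = 63.9687
L = r1·wrap1 + r2·wrap2 + 2·C·cosβ = 19·3.2041 + 17·3.0791 + 2·63.9687 = 241.1598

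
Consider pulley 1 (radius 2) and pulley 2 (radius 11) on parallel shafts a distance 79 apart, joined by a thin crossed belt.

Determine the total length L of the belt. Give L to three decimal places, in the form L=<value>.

L=200.985

crossed belt: β = asin((r1+r2)/C) = asin(13/79) = 9.4715°
wrap1 = wrap2 = π + 2β = 198.9430°
tangent length = C·cosβ = 77.9230
L = (r1+r2)·wrap + 2·C·cosβ = 13·3.4722 + 2·77.9230 = 200.9848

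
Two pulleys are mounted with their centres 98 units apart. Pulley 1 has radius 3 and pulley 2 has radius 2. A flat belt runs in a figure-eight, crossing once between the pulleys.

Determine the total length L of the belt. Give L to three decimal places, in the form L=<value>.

L=211.963

crossed belt: β = asin((r1+r2)/C) = asin(5/98) = 2.9245°
wrap1 = wrap2 = π + 2β = 185.8490°
tangent length = C·cosβ = 97.8724
L = (r1+r2)·wrap + 2·C·cosβ = 5·3.2437 + 2·97.8724 = 211.9631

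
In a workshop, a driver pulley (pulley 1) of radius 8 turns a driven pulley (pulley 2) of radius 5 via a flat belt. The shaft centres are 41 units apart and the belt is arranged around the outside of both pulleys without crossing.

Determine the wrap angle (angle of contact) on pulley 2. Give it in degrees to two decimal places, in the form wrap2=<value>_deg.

wrap2=171.61_deg

open belt: β = asin((r2−r1)/C) = asin(-3/41) = -4.1961°
wrap1 = π − 2β = 188.3922°
wrap2 = π + 2β = 171.6078°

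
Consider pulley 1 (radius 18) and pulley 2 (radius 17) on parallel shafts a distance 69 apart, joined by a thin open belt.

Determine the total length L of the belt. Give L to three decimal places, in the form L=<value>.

L=247.970

open belt: β = asin((r2−r1)/C) = asin(-1/69) = -0.8304°
wrap1 = π − 2β = 181.6608°
wrap2 = π + 2β = 178.3392°
tangent length = C·cosβ = 68.9928
L = r1·wrap1 + r2·wrap2 + 2·C·cosβ = 18·3.1706 + 17·3.1126 + 2·68.9928 = 247.9702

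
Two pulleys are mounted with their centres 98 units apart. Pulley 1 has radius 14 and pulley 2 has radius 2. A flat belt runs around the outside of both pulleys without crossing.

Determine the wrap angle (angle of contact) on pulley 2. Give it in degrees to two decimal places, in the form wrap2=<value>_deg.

open belt: β = asin((r2−r1)/C) = asin(-12/98) = -7.0335°
wrap1 = π − 2β = 194.0669°
wrap2 = π + 2β = 165.9331°

wrap2=165.93_deg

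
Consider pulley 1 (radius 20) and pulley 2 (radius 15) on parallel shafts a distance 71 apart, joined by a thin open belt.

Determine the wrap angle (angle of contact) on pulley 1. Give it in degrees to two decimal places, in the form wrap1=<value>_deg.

open belt: β = asin((r2−r1)/C) = asin(-5/71) = -4.0383°
wrap1 = π − 2β = 188.0765°
wrap2 = π + 2β = 171.9235°

wrap1=188.08_deg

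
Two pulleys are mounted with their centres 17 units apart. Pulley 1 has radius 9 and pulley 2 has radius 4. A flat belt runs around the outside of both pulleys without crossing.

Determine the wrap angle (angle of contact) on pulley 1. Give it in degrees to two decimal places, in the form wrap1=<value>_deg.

open belt: β = asin((r2−r1)/C) = asin(-5/17) = -17.1046°
wrap1 = π − 2β = 214.2093°
wrap2 = π + 2β = 145.7907°

wrap1=214.21_deg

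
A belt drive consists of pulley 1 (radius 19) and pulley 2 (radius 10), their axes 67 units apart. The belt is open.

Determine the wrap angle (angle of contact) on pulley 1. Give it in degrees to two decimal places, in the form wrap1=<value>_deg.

wrap1=195.44_deg

open belt: β = asin((r2−r1)/C) = asin(-9/67) = -7.7198°
wrap1 = π − 2β = 195.4396°
wrap2 = π + 2β = 164.5604°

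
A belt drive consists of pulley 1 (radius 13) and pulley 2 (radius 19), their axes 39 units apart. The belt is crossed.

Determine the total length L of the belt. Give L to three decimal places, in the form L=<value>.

crossed belt: β = asin((r1+r2)/C) = asin(32/39) = 55.1362°
wrap1 = wrap2 = π + 2β = 290.2723°
tangent length = C·cosβ = 22.2935
L = (r1+r2)·wrap + 2·C·cosβ = 32·5.0662 + 2·22.2935 = 206.7056

L=206.706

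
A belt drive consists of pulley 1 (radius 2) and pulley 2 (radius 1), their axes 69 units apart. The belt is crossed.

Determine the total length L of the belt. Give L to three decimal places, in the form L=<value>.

L=147.555

crossed belt: β = asin((r1+r2)/C) = asin(3/69) = 2.4919°
wrap1 = wrap2 = π + 2β = 184.9838°
tangent length = C·cosβ = 68.9348
L = (r1+r2)·wrap + 2·C·cosβ = 3·3.2286 + 2·68.9348 = 147.5552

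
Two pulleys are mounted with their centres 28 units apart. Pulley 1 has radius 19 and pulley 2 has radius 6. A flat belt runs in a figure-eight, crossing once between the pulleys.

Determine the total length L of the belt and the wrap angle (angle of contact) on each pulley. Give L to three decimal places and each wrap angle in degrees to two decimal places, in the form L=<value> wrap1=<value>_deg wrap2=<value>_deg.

L=158.941 wrap1=306.47_deg wrap2=306.47_deg

crossed belt: β = asin((r1+r2)/C) = asin(25/28) = 63.2345°
wrap1 = wrap2 = π + 2β = 306.4690°
tangent length = C·cosβ = 12.6095
L = (r1+r2)·wrap + 2·C·cosβ = 25·5.3489 + 2·12.6095 = 158.9414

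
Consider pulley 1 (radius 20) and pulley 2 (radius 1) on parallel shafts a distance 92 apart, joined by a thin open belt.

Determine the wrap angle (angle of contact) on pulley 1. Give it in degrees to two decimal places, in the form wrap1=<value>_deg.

open belt: β = asin((r2−r1)/C) = asin(-19/92) = -11.9186°
wrap1 = π − 2β = 203.8372°
wrap2 = π + 2β = 156.1628°

wrap1=203.84_deg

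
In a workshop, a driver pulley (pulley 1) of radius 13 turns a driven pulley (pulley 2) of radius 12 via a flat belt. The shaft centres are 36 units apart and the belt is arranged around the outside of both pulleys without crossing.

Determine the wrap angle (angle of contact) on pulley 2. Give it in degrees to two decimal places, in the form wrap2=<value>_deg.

wrap2=176.82_deg

open belt: β = asin((r2−r1)/C) = asin(-1/36) = -1.5918°
wrap1 = π − 2β = 183.1835°
wrap2 = π + 2β = 176.8165°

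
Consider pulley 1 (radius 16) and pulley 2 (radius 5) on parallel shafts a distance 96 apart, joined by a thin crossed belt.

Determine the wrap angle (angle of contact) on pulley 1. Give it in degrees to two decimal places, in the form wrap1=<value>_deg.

wrap1=205.27_deg

crossed belt: β = asin((r1+r2)/C) = asin(21/96) = 12.6356°
wrap1 = wrap2 = π + 2β = 205.2713°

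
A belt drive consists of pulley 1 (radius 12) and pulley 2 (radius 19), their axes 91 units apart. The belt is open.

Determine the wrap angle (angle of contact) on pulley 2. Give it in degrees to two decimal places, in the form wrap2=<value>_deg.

open belt: β = asin((r2−r1)/C) = asin(7/91) = 4.4117°
wrap1 = π − 2β = 171.1765°
wrap2 = π + 2β = 188.8235°

wrap2=188.82_deg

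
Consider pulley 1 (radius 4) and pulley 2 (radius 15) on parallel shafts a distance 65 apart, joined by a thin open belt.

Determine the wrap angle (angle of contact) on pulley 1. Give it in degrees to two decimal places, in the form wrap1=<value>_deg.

wrap1=160.51_deg

open belt: β = asin((r2−r1)/C) = asin(11/65) = 9.7431°
wrap1 = π − 2β = 160.5138°
wrap2 = π + 2β = 199.4862°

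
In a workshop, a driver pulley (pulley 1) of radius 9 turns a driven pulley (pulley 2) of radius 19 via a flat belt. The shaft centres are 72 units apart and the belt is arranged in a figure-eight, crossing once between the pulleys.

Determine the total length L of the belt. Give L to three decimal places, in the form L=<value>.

L=242.997

crossed belt: β = asin((r1+r2)/C) = asin(28/72) = 22.8854°
wrap1 = wrap2 = π + 2β = 225.7708°
tangent length = C·cosβ = 66.3325
L = (r1+r2)·wrap + 2·C·cosβ = 28·3.9404 + 2·66.3325 = 242.9974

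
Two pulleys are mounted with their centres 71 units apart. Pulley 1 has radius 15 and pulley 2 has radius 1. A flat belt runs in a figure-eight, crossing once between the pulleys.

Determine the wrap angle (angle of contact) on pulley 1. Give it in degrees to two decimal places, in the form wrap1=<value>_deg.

crossed belt: β = asin((r1+r2)/C) = asin(16/71) = 13.0236°
wrap1 = wrap2 = π + 2β = 206.0472°

wrap1=206.05_deg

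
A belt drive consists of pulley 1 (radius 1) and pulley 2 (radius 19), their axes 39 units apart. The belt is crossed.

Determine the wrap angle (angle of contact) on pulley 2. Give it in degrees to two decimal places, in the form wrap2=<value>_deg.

crossed belt: β = asin((r1+r2)/C) = asin(20/39) = 30.8519°
wrap1 = wrap2 = π + 2β = 241.7038°

wrap2=241.70_deg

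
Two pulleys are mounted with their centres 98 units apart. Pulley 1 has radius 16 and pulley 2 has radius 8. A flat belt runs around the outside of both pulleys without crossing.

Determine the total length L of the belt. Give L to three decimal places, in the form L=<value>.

L=272.052

open belt: β = asin((r2−r1)/C) = asin(-8/98) = -4.6824°
wrap1 = π − 2β = 189.3648°
wrap2 = π + 2β = 170.6352°
tangent length = C·cosβ = 97.6729
L = r1·wrap1 + r2·wrap2 + 2·C·cosβ = 16·3.3050 + 8·2.9781 + 2·97.6729 = 272.0516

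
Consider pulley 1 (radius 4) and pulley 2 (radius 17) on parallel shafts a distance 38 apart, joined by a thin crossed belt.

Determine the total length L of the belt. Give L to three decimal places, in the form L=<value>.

L=153.906

crossed belt: β = asin((r1+r2)/C) = asin(21/38) = 33.5477°
wrap1 = wrap2 = π + 2β = 247.0955°
tangent length = C·cosβ = 31.6702
L = (r1+r2)·wrap + 2·C·cosβ = 21·4.3126 + 2·31.6702 = 153.9056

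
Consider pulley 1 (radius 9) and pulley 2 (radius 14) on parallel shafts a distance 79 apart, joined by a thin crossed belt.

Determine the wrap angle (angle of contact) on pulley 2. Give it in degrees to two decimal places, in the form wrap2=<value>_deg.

crossed belt: β = asin((r1+r2)/C) = asin(23/79) = 16.9262°
wrap1 = wrap2 = π + 2β = 213.8523°

wrap2=213.85_deg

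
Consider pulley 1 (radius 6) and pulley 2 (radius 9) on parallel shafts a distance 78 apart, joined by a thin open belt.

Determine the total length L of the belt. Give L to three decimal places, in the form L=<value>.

open belt: β = asin((r2−r1)/C) = asin(3/78) = 2.2042°
wrap1 = π − 2β = 175.5915°
wrap2 = π + 2β = 184.4085°
tangent length = C·cosβ = 77.9423
L = r1·wrap1 + r2·wrap2 + 2·C·cosβ = 6·3.0647 + 9·3.2185 + 2·77.9423 = 203.2393

L=203.239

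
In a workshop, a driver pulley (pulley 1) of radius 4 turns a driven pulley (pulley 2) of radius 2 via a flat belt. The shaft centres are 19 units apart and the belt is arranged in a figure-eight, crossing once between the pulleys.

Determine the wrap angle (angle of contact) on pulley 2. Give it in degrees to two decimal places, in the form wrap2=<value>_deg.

crossed belt: β = asin((r1+r2)/C) = asin(6/19) = 18.4085°
wrap1 = wrap2 = π + 2β = 216.8170°

wrap2=216.82_deg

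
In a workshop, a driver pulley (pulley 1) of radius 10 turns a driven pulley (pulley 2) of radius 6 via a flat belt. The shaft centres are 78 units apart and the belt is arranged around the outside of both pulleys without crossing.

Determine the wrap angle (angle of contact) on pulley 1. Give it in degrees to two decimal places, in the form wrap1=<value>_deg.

wrap1=185.88_deg

open belt: β = asin((r2−r1)/C) = asin(-4/78) = -2.9395°
wrap1 = π − 2β = 185.8791°
wrap2 = π + 2β = 174.1209°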